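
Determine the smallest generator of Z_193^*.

φ(193) = 193 − 1 = 192 = 2^6 · 3.
g is a primitive root iff g^(192/q) ≢ 1 (mod 193) for each prime q ∈ {2, 3}.
g = 2: 2^96 ≡ 1 — hits 1, so not a primitive root.
g = 3: 3^96 ≡ 1 — hits 1, so not a primitive root.
g = 4: 4^96 ≡ 1 — hits 1, so not a primitive root.
g = 5: 5^96 ≡ 192; 5^64 ≡ 84 — none is 1, so 5 is a primitive root.
The smallest primitive root modulo 193 is 5.

5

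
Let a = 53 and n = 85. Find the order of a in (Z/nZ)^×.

8

By Lagrange's theorem, ord_85(53) divides φ(85) = φ(5·17) = (5−1)·(17−1) = 4·16 = 64 = 2^6.
Divisors of 64: 1, 2, 4, 8, 16, 32, 64.
Check 53^d mod 85 for each divisor in increasing order:
53^1 ≡ 53 (mod 85)
53^2 ≡ 4 (mod 85)
53^4 ≡ 16 (mod 85)
53^8 ≡ 1 (mod 85) ✓
So ord_85(53) = 8.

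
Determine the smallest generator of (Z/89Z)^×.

3

φ(89) = 89 − 1 = 88 = 2^3 · 11.
Test candidates g = 2, 3, … against the prime factors q ∈ {2, 11} of φ(89): g is a generator iff g^(88/q) ≢ 1 for every such q.
g = 2: 2^44 ≡ 1 — hits 1, so not a primitive root.
g = 3: 3^44 ≡ 88; 3^8 ≡ 64 — none is 1, so 3 is a primitive root.
The smallest primitive root modulo 89 is 3.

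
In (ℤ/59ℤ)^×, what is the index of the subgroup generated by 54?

1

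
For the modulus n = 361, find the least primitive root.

2

φ(361) = φ(19^2) = 19·(19−1) = 342 = 2 · 3^2 · 19.
Test candidates g = 2, 3, … against the prime factors q ∈ {2, 3, 19} of φ(361): g is a generator iff g^(342/q) ≢ 1 for every such q.
g = 2: 2^171 ≡ 360; 2^114 ≡ 292; 2^18 ≡ 58 — none is 1, so 2 is a primitive root.
Hence the least primitive root of 361 is 2.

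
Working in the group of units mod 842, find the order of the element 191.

By Lagrange's theorem, ord_842(191) divides φ(842) = φ(2)·φ(421) = 1·420 = 420 = 2^2 · 3 · 5 · 7.
Divisors of 420: 1, 2, 3, 4, 5, 6, 7, 10, 12, 14, 15, 20, 21, 28, 30, 35, 42, 60, 70, 84, 105, 140, 210, 420.
Compute 191^d (mod 842) for the divisors d until we hit 1:
191^1 ≡ 191 (mod 842)
191^2 ≡ 275 (mod 842)
191^3 ≡ 321 (mod 842)
191^4 ≡ 687 (mod 842)
191^5 ≡ 707 (mod 842)
191^6 ≡ 317 (mod 842)
191^7 ≡ 765 (mod 842)
191^10 ≡ 543 (mod 842)
191^12 ≡ 291 (mod 842)
191^14 ≡ 35 (mod 842)
191^15 ≡ 791 (mod 842)
191^20 ≡ 149 (mod 842)
191^21 ≡ 673 (mod 842)
191^28 ≡ 383 (mod 842)
191^30 ≡ 75 (mod 842)
191^35 ≡ 821 (mod 842)
191^42 ≡ 775 (mod 842)
191^60 ≡ 573 (mod 842)
191^70 ≡ 441 (mod 842)
191^84 ≡ 279 (mod 842)
191^105 ≡ 1 (mod 842) ✓
The smallest such exponent is 105, so the order of 191 is 105.

105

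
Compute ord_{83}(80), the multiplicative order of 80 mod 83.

82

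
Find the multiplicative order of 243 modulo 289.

272

Since 243 ∈ (Z/289Z)^×, its order divides φ(289) = φ(17^2) = 17·(17−1) = 272 = 2^4 · 17.
Divisors of 272: 1, 2, 4, 8, 16, 17, 34, 68, 136, 272.
Compute 243^d (mod 289) for the divisors d until we hit 1:
243^1 ≡ 243 (mod 289)
243^2 ≡ 93 (mod 289)
243^4 ≡ 268 (mod 289)
243^8 ≡ 152 (mod 289)
243^16 ≡ 273 (mod 289)
243^17 ≡ 158 (mod 289)
243^34 ≡ 110 (mod 289)
243^68 ≡ 251 (mod 289)
243^136 ≡ 288 (mod 289)
243^272 ≡ 1 (mod 289) ✓
So ord_289(243) = 272.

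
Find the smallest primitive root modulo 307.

5

φ(307) = 307 − 1 = 306 = 2 · 3^2 · 17.
Test candidates g = 2, 3, … against the prime factors q ∈ {2, 3, 17} of φ(307): g is a generator iff g^(306/q) ≢ 1 for every such q.
g = 2: 2^153 ≡ 306; 2^102 ≡ 1 — hits 1, so not a primitive root.
g = 3: 3^153 ≡ 306; 3^102 ≡ 1 — hits 1, so not a primitive root.
g = 4: 4^153 ≡ 1 — hits 1, so not a primitive root.
g = 5: 5^153 ≡ 306; 5^102 ≡ 289; 5^18 ≡ 81 — none is 1, so 5 is a primitive root.
The smallest primitive root modulo 307 is 5.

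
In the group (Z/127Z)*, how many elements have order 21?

12

φ(127) = 127 − 1 = 126 = 2 · 3^2 · 7.
Since (Z/127Z)^× is cyclic of order 126, the number of elements of order d is φ(d) when d | 126 and 0 otherwise.
21 = 3 · 7 divides 126, and φ(21) = 12.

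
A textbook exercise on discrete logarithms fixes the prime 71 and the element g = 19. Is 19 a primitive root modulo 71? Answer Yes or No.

No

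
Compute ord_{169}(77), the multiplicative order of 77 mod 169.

26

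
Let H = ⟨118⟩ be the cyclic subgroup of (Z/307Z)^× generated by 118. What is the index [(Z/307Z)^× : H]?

2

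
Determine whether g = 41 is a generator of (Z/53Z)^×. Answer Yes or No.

Yes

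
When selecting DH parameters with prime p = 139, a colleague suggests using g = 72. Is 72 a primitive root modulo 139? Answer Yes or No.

Yes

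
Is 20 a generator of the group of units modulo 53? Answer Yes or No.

φ(53) = 53 − 1 = 52 = 2^2 · 13.
It suffices to check that the order of 20 is not a proper divisor of 52: compute 20^(52/q) for q ∈ {2, 13}.
20^26 ≡ 52 (mod 53)  [q = 2: ≢ 1 ✓]
20^4 ≡ 46 (mod 53)  [q = 13: ≢ 1 ✓]
None equal 1, so ord_53(20) = 52: 20 is a primitive root.

Yes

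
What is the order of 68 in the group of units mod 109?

12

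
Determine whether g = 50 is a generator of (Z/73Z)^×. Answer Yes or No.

No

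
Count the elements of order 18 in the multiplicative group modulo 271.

6

φ(271) = 271 − 1 = 270 = 2 · 3^3 · 5.
Since (Z/271Z)^× is cyclic of order 270, the number of elements of order d is φ(d) when d | 270 and 0 otherwise.
18 = 2 · 3^2 divides 270, and φ(18) = 6.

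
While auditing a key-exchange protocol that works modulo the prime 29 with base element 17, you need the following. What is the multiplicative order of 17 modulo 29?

4

By Lagrange's theorem, ord_29(17) divides φ(29) = 29 − 1 = 28 = 2^2 · 7.
Divisors of 28: 1, 2, 4, 7, 14, 28.
Check 17^d mod 29 for each divisor in increasing order:
17^1 ≡ 17
17^2 ≡ 28
17^4 ≡ 1
Hence ord(17) = 4.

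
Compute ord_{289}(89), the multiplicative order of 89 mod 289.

68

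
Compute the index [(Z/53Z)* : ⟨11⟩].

2

By Lagrange's theorem, ord_53(11) divides φ(53) = 53 − 1 = 52 = 2^2 · 13.
Divisors of 52: 1, 2, 4, 13, 26, 52.
Evaluate successive powers at the divisors of 52:
11^1 ≡ 11
11^2 ≡ 15
11^4 ≡ 13
11^13 ≡ 52
11^26 ≡ 1
The order of 11 is 26, so the subgroup it generates has 26 elements.
The index is φ(53) / ord(11) = 52 / 26 = 2.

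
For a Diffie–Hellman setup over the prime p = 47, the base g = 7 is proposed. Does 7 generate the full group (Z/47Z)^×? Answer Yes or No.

No

φ(47) = 47 − 1 = 46 = 2 · 23.
It suffices to check that the order of 7 is not a proper divisor of 46: compute 7^(46/q) for q ∈ {2, 23}.
7^23 ≡ 1 (mod 47)  [q = 2: ≡ 1 ✗]
7^2 ≡ 2 (mod 47)  [q = 23: ≢ 1 ✓]
7^23 ≡ 1 shows ord(7) | 23, strictly less than φ(47); not a primitive root.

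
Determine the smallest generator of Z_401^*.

3

φ(401) = 401 − 1 = 400 = 2^4 · 5^2.
g is a primitive root iff g^(400/q) ≢ 1 (mod 401) for each prime q ∈ {2, 5}.
g = 2: 2^200 ≡ 1 — hits 1, so not a primitive root.
g = 3: 3^200 ≡ 400; 3^80 ≡ 72 — none is 1, so 3 is a primitive root.
So 3 is the smallest generator of (Z/401Z)^×.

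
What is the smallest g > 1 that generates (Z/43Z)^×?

3

φ(43) = 43 − 1 = 42 = 2 · 3 · 7.
g is a primitive root iff g^(42/q) ≢ 1 (mod 43) for each prime q ∈ {2, 3, 7}.
g = 2: 2^21 ≡ 42; 2^14 ≡ 1 — hits 1, so not a primitive root.
g = 3: 3^21 ≡ 42; 3^14 ≡ 36; 3^6 ≡ 41 — none is 1, so 3 is a primitive root.
So 3 is the smallest generator of (Z/43Z)^×.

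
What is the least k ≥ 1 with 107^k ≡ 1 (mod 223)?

222

The order of 107 must divide φ(223) = 223 − 1 = 222 = 2 · 3 · 37.
Divisors of 222: 1, 2, 3, 6, 37, 74, 111, 222.
Check 107^d mod 223 for each divisor in increasing order:
107^1 ≡ 107 (mod 223)
107^2 ≡ 76 (mod 223)
107^3 ≡ 104 (mod 223)
107^6 ≡ 112 (mod 223)
107^37 ≡ 40 (mod 223)
107^74 ≡ 39 (mod 223)
107^111 ≡ 222 (mod 223)
107^222 ≡ 1 (mod 223) ✓
So ord_223(107) = 222.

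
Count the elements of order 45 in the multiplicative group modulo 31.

0

φ(31) = 31 − 1 = 30 = 2 · 3 · 5.
In a cyclic group of order 30, there are φ(d) elements of order d for each divisor d of 30, and zero for non-divisors.
45 does not divide 30, so no element of (Z/31Z)^× has order 45.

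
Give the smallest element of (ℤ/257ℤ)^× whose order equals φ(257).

3

φ(257) = 257 − 1 = 256 = 2^8.
g is a primitive root iff g^(256/q) ≢ 1 (mod 257) for each prime q ∈ {2}.
g = 2: 2^128 ≡ 1 — hits 1, so not a primitive root.
g = 3: 3^128 ≡ 256 — none is 1, so 3 is a primitive root.
Hence the least primitive root of 257 is 3.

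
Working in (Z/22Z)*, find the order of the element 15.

5

ord(15) | φ(22) = φ(2)·φ(11) = 1·10 = 10 = 2 · 5.
Divisors of 10: 1, 2, 5, 10.
Test each divisor d:
15^1 ≡ 15 (mod 22)
15^2 ≡ 5 (mod 22)
15^5 ≡ 1 (mod 22) ✓
So ord_22(15) = 5.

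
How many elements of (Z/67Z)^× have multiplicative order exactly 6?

2

φ(67) = 67 − 1 = 66 = 2 · 3 · 11.
(Z/67Z)^× is cyclic (|G| = 66); a cyclic group of order m has exactly φ(d) elements of each order d | m, and none otherwise.
6 = 2 · 3 divides 66, and φ(6) = 2.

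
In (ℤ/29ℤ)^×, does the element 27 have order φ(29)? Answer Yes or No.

Yes

φ(29) = 29 − 1 = 28 = 2^2 · 7.
An element g generates (Z/29Z)^× iff g^(28/q) ≢ 1 (mod 29) for each prime q ∈ {2, 7}.
27^14 ≡ 28 (mod 29)  [q = 2: ≢ 1 ✓]
27^4 ≡ 16 (mod 29)  [q = 7: ≢ 1 ✓]
None equal 1, so ord_29(27) = 28: 27 is a primitive root.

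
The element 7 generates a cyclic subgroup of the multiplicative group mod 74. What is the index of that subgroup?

By Lagrange's theorem, ord_74(7) divides φ(74) = φ(2)·φ(37) = 1·36 = 36 = 2^2 · 3^2.
Divisors of 36: 1, 2, 3, 4, 6, 9, 12, 18, 36.
Test each divisor d:
7^1 ≡ 7 (mod 74)
7^2 ≡ 49 (mod 74)
7^3 ≡ 47 (mod 74)
7^4 ≡ 33 (mod 74)
7^6 ≡ 63 (mod 74)
7^9 ≡ 1 (mod 74) ✓
The order of 7 is 9, so the subgroup it generates has 9 elements.
[(Z/74Z)^× : ⟨7⟩] = 36/9 = 4.

4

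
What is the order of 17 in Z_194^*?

96

The order of 17 must divide φ(194) = φ(2)·φ(97) = 1·96 = 96 = 2^5 · 3.
Divisors of 96: 1, 2, 3, 4, 6, 8, 12, 16, 24, 32, 48, 96.
Test each divisor d:
17^1 ≡ 17 (mod 194)
17^2 ≡ 95 (mod 194)
17^3 ≡ 63 (mod 194)
17^4 ≡ 101 (mod 194)
17^6 ≡ 89 (mod 194)
17^8 ≡ 113 (mod 194)
17^12 ≡ 161 (mod 194)
17^16 ≡ 159 (mod 194)
17^24 ≡ 119 (mod 194)
17^32 ≡ 61 (mod 194)
17^48 ≡ 193 (mod 194)
17^96 ≡ 1 (mod 194) ✓
The smallest such exponent is 96, so the order of 17 is 96.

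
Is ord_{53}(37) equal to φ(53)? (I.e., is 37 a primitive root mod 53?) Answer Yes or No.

No

φ(53) = 53 − 1 = 52 = 2^2 · 13.
An element g generates (Z/53Z)^× iff g^(52/q) ≢ 1 (mod 53) for each prime q ∈ {2, 13}.
37^26 ≡ 1 (mod 53)  [q = 2: ≡ 1 ✗]
37^4 ≡ 28 (mod 53)  [q = 13: ≢ 1 ✓]
Since 37^26 ≡ 1, the order of 37 divides 26 < 52, so 37 is not a primitive root.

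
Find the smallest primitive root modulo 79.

φ(79) = 79 − 1 = 78 = 2 · 3 · 13.
g is a primitive root iff g^(78/q) ≢ 1 (mod 79) for each prime q ∈ {2, 3, 13}.
g = 2: 2^39 ≡ 1 — hits 1, so not a primitive root.
g = 3: 3^39 ≡ 78; 3^26 ≡ 23; 3^6 ≡ 18 — none is 1, so 3 is a primitive root.
So 3 is the smallest generator of (Z/79Z)^×.

3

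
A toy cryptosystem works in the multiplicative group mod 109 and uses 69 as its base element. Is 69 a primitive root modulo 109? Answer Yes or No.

φ(109) = 109 − 1 = 108 = 2^2 · 3^3.
69 is a primitive root mod 109 iff 69^(φ(109)/q) ≢ 1 for every prime q | φ(109), i.e. q ∈ {2, 3}.
69^54 ≡ 108 (mod 109)  [q = 2: ≢ 1 ✓]
69^36 ≡ 63 (mod 109)  [q = 3: ≢ 1 ✓]
None equal 1, so ord_109(69) = 108: 69 is a primitive root.

Yes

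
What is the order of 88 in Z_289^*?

272

Since 88 ∈ (Z/289Z)^×, its order divides φ(289) = φ(17^2) = 17·(17−1) = 272 = 2^4 · 17.
Divisors of 272: 1, 2, 4, 8, 16, 17, 34, 68, 136, 272.
Test each divisor d:
88^1 ≡ 88 (mod 289)
88^2 ≡ 230 (mod 289)
88^4 ≡ 13 (mod 289)
88^8 ≡ 169 (mod 289)
88^16 ≡ 239 (mod 289)
88^17 ≡ 224 (mod 289)
88^34 ≡ 179 (mod 289)
88^68 ≡ 251 (mod 289)
88^136 ≡ 288 (mod 289)
88^272 ≡ 1 (mod 289) ✓
Therefore the multiplicative order of 88 modulo 289 is 272.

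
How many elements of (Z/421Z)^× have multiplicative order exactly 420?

φ(421) = 421 − 1 = 420 = 2^2 · 3 · 5 · 7.
In a cyclic group of order 420, there are φ(d) elements of order d for each divisor d of 420, and zero for non-divisors.
420 = 2^2 · 3 · 5 · 7 divides 420, and φ(420) = 96.

96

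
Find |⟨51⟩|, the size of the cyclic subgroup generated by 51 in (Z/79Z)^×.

39

Since 51 ∈ (Z/79Z)^×, its order divides φ(79) = 79 − 1 = 78 = 2 · 3 · 13.
Divisors of 78: 1, 2, 3, 6, 13, 26, 39, 78.
Compute 51^d (mod 79) for the divisors d until we hit 1:
51^1 ≡ 51 (mod 79)
51^2 ≡ 73 (mod 79)
51^3 ≡ 10 (mod 79)
51^6 ≡ 21 (mod 79)
51^13 ≡ 55 (mod 79)
51^26 ≡ 23 (mod 79)
51^39 ≡ 1 (mod 79) ✓
Therefore the multiplicative order of 51 modulo 79 is 39.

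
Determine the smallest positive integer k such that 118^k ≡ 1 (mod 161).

22

ord(118) | φ(161) = φ(7·23) = (7−1)·(23−1) = 6·22 = 132 = 2^2 · 3 · 11.
Divisors of 132: 1, 2, 3, 4, 6, 11, 12, 22, 33, 44, 66, 132.
Evaluate successive powers at the divisors of 132:
118^1 ≡ 118 (mod 161)
118^2 ≡ 78 (mod 161)
118^3 ≡ 27 (mod 161)
118^4 ≡ 127 (mod 161)
118^6 ≡ 85 (mod 161)
118^11 ≡ 139 (mod 161)
118^12 ≡ 141 (mod 161)
118^22 ≡ 1 (mod 161) ✓
The smallest such exponent is 22, so the order of 118 is 22.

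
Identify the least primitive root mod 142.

7

φ(142) = φ(2)·φ(71) = 1·70 = 70 = 2 · 5 · 7.
g is a primitive root iff g^(70/q) ≢ 1 (mod 142) for each prime q ∈ {2, 5, 7}.
g = 2: gcd(2, 142) = 2 > 1, not a unit — skip.
g = 3: 3^35 ≡ 1 — hits 1, so not a primitive root.
g = 4: gcd(4, 142) = 2 > 1, not a unit — skip.
g = 5: 5^35 ≡ 1 — hits 1, so not a primitive root.
g = 6: gcd(6, 142) = 2 > 1, not a unit — skip.
g = 7: 7^35 ≡ 141; 7^14 ≡ 125; 7^10 ≡ 45 — none is 1, so 7 is a primitive root.
The smallest primitive root modulo 142 is 7.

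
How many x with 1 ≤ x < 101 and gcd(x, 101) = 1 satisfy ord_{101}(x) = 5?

4

φ(101) = 101 − 1 = 100 = 2^2 · 5^2.
Since (Z/101Z)^× is cyclic of order 100, the number of elements of order d is φ(d) when d | 100 and 0 otherwise.
5 | 100, and φ(5) = 5 − 1 = 4.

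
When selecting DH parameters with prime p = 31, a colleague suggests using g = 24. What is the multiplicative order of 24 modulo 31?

30

Since 24 ∈ (Z/31Z)^×, its order divides φ(31) = 31 − 1 = 30 = 2 · 3 · 5.
Divisors of 30: 1, 2, 3, 5, 6, 10, 15, 30.
Check 24^d mod 31 for each divisor in increasing order:
24^1 ≡ 24 (mod 31)
24^2 ≡ 18 (mod 31)
24^3 ≡ 29 (mod 31)
24^5 ≡ 26 (mod 31)
24^6 ≡ 4 (mod 31)
24^10 ≡ 25 (mod 31)
24^15 ≡ 30 (mod 31)
24^30 ≡ 1 (mod 31) ✓
So ord_31(24) = 30.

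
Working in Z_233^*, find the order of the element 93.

Since 93 ∈ (Z/233Z)^×, its order divides φ(233) = 233 − 1 = 232 = 2^3 · 29.
Divisors of 232: 1, 2, 4, 8, 29, 58, 116, 232.
Evaluate successive powers at the divisors of 232:
93^1 ≡ 93
93^2 ≡ 28
93^4 ≡ 85
93^8 ≡ 2
93^29 ≡ 97
93^58 ≡ 89
93^116 ≡ 232
93^232 ≡ 1
So ord_233(93) = 232.

232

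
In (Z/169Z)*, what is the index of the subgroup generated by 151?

Since 151 ∈ (Z/169Z)^×, its order divides φ(169) = φ(13^2) = 13·(13−1) = 156 = 2^2 · 3 · 13.
Divisors of 156: 1, 2, 3, 4, 6, 12, 13, 26, 39, 52, 78, 156.
Evaluate successive powers at the divisors of 156:
151^1 ≡ 151 (mod 169)
151^2 ≡ 155 (mod 169)
151^3 ≡ 83 (mod 169)
151^4 ≡ 27 (mod 169)
151^6 ≡ 129 (mod 169)
151^12 ≡ 79 (mod 169)
151^13 ≡ 99 (mod 169)
151^26 ≡ 168 (mod 169)
151^39 ≡ 70 (mod 169)
151^52 ≡ 1 (mod 169) ✓
Thus |⟨151⟩| = ord(151) = 52.
The index is φ(169) / ord(151) = 156 / 52 = 3.

3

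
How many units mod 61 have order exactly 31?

0

φ(61) = 61 − 1 = 60 = 2^2 · 3 · 5.
Since (Z/61Z)^× is cyclic of order 60, the number of elements of order d is φ(d) when d | 60 and 0 otherwise.
Since 31 ∤ 60, the count is 0.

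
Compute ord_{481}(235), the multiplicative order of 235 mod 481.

36

The order of 235 must divide φ(481) = φ(13·37) = (13−1)·(37−1) = 12·36 = 432 = 2^4 · 3^3.
Divisors of 432: 1, 2, 3, 4, 6, 8, 9, 12, 16, 18, 24, 27, 36, 48, 54, 72, 108, 144, 216, 432.
Evaluate successive powers at the divisors of 432:
235^1 ≡ 235 (mod 481)
235^2 ≡ 391 (mod 481)
235^3 ≡ 14 (mod 481)
235^4 ≡ 404 (mod 481)
235^6 ≡ 196 (mod 481)
235^8 ≡ 157 (mod 481)
235^9 ≡ 339 (mod 481)
235^12 ≡ 417 (mod 481)
235^16 ≡ 118 (mod 481)
235^18 ≡ 443 (mod 481)
235^24 ≡ 248 (mod 481)
235^27 ≡ 105 (mod 481)
235^36 ≡ 1 (mod 481) ✓
Hence ord(235) = 36.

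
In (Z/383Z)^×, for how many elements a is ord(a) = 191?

φ(383) = 383 − 1 = 382 = 2 · 191.
In a cyclic group of order 382, there are φ(d) elements of order d for each divisor d of 382, and zero for non-divisors.
191 | 382, and φ(191) = 191 − 1 = 190.

190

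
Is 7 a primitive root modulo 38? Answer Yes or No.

No

φ(38) = φ(2)·φ(19) = 1·18 = 18 = 2 · 3^2.
Test 7^(18/q) mod 38 for each prime factor q of 18:
7^9 ≡ 1 (mod 38)  [q = 2: ≡ 1 ✗]
7^6 ≡ 1 (mod 38)  [q = 3: ≡ 1 ✗]
7^9 ≡ 1 shows ord(7) | 9, strictly less than φ(38); not a primitive root.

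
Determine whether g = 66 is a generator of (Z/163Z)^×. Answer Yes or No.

Yes

φ(163) = 163 − 1 = 162 = 2 · 3^4.
An element g generates (Z/163Z)^× iff g^(162/q) ≢ 1 (mod 163) for each prime q ∈ {2, 3}.
66^81 ≡ 162 (mod 163)  [q = 2: ≢ 1 ✓]
66^54 ≡ 58 (mod 163)  [q = 3: ≢ 1 ✓]
Every test exponent gives a nontrivial residue, hence 66 generates the full group.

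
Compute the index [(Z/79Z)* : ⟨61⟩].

Since 61 ∈ (Z/79Z)^×, its order divides φ(79) = 79 − 1 = 78 = 2 · 3 · 13.
Divisors of 78: 1, 2, 3, 6, 13, 26, 39, 78.
Evaluate successive powers at the divisors of 78:
61^1 ≡ 61
61^2 ≡ 8
61^3 ≡ 14
61^6 ≡ 38
61^13 ≡ 78
61^26 ≡ 1
So ord_79(61) = 26, hence |⟨61⟩| = 26.
The index is φ(79) / ord(61) = 78 / 26 = 3.

3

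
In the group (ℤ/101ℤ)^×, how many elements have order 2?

1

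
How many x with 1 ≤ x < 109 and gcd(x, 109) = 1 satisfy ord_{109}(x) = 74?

φ(109) = 109 − 1 = 108 = 2^2 · 3^3.
Since (Z/109Z)^× is cyclic of order 108, the number of elements of order d is φ(d) when d | 108 and 0 otherwise.
74 does not divide 108, so no element of (Z/109Z)^× has order 74.

0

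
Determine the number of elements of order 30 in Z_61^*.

8

φ(61) = 61 − 1 = 60 = 2^2 · 3 · 5.
In a cyclic group of order 60, there are φ(d) elements of order d for each divisor d of 60, and zero for non-divisors.
30 = 2 · 3 · 5 divides 60, and φ(30) = 8.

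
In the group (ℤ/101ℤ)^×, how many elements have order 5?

4

φ(101) = 101 − 1 = 100 = 2^2 · 5^2.
(Z/101Z)^× is cyclic (|G| = 100); a cyclic group of order m has exactly φ(d) elements of each order d | m, and none otherwise.
5 | 100, and φ(5) = 5 − 1 = 4.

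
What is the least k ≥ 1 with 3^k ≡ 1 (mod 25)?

ord(3) | φ(25) = φ(5^2) = 5·(5−1) = 20 = 2^2 · 5.
Divisors of 20: 1, 2, 4, 5, 10, 20.
Evaluate successive powers at the divisors of 20:
3^1 ≡ 3 (mod 25)
3^2 ≡ 9 (mod 25)
3^4 ≡ 6 (mod 25)
3^5 ≡ 18 (mod 25)
3^10 ≡ 24 (mod 25)
3^20 ≡ 1 (mod 25) ✓
So ord_25(3) = 20.

20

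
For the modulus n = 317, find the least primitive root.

φ(317) = 317 − 1 = 316 = 2^2 · 79.
g is a primitive root iff g^(316/q) ≢ 1 (mod 317) for each prime q ∈ {2, 79}.
g = 2: 2^158 ≡ 316; 2^4 ≡ 16 — none is 1, so 2 is a primitive root.
Hence the least primitive root of 317 is 2.

2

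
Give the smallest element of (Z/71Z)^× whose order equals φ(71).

7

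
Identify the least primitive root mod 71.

7

φ(71) = 71 − 1 = 70 = 2 · 5 · 7.
Test candidates g = 2, 3, … against the prime factors q ∈ {2, 5, 7} of φ(71): g is a generator iff g^(70/q) ≢ 1 for every such q.
g = 2: 2^35 ≡ 1 — hits 1, so not a primitive root.
g = 3: 3^35 ≡ 1 — hits 1, so not a primitive root.
g = 4: 4^35 ≡ 1 — hits 1, so not a primitive root.
g = 5: 5^35 ≡ 1 — hits 1, so not a primitive root.
g = 6: 6^35 ≡ 1 — hits 1, so not a primitive root.
g = 7: 7^35 ≡ 70; 7^14 ≡ 54; 7^10 ≡ 45 — none is 1, so 7 is a primitive root.
Hence the least primitive root of 71 is 7.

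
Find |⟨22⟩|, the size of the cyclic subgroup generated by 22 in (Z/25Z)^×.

By Lagrange's theorem, ord_25(22) divides φ(25) = φ(5^2) = 5·(5−1) = 20 = 2^2 · 5.
Divisors of 20: 1, 2, 4, 5, 10, 20.
Test each divisor d:
22^1 ≡ 22 (mod 25)
22^2 ≡ 9 (mod 25)
22^4 ≡ 6 (mod 25)
22^5 ≡ 7 (mod 25)
22^10 ≡ 24 (mod 25)
22^20 ≡ 1 (mod 25) ✓
So ord_25(22) = 20.

20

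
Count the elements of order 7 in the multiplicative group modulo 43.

6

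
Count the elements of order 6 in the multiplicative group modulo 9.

2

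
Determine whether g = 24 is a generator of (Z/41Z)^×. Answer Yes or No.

φ(41) = 41 − 1 = 40 = 2^3 · 5.
Test 24^(40/q) mod 41 for each prime factor q of 40:
24^20 ≡ 40 (mod 41)  [q = 2: ≢ 1 ✓]
24^8 ≡ 16 (mod 41)  [q = 5: ≢ 1 ✓]
All checks pass, so 24 has order 40 and is a primitive root modulo 41.

Yes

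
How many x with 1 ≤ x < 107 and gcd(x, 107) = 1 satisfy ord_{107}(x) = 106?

φ(107) = 107 − 1 = 106 = 2 · 53.
(Z/107Z)^× is cyclic (|G| = 106); a cyclic group of order m has exactly φ(d) elements of each order d | m, and none otherwise.
106 = 2 · 53 divides 106, and φ(106) = 52.

52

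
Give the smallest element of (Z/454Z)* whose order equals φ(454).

φ(454) = φ(2)·φ(227) = 1·226 = 226 = 2 · 113.
g is a primitive root iff g^(226/q) ≢ 1 (mod 454) for each prime q ∈ {2, 113}.
g = 2: gcd(2, 454) = 2 > 1, not a unit — skip.
g = 3: 3^113 ≡ 1 — hits 1, so not a primitive root.
g = 4: gcd(4, 454) = 2 > 1, not a unit — skip.
g = 5: 5^113 ≡ 453; 5^2 ≡ 25 — none is 1, so 5 is a primitive root.
Hence the least primitive root of 454 is 5.

5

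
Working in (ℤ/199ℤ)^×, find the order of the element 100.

ord(100) | φ(199) = 199 − 1 = 198 = 2 · 3^2 · 11.
Divisors of 198: 1, 2, 3, 6, 9, 11, 18, 22, 33, 66, 99, 198.
Evaluate successive powers at the divisors of 198:
100^1 ≡ 100 (mod 199)
100^2 ≡ 50 (mod 199)
100^3 ≡ 25 (mod 199)
100^6 ≡ 28 (mod 199)
100^9 ≡ 103 (mod 199)
100^11 ≡ 175 (mod 199)
100^18 ≡ 62 (mod 199)
100^22 ≡ 178 (mod 199)
100^33 ≡ 106 (mod 199)
100^66 ≡ 92 (mod 199)
100^99 ≡ 1 (mod 199) ✓
The smallest such exponent is 99, so the order of 100 is 99.

99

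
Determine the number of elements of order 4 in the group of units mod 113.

φ(113) = 113 − 1 = 112 = 2^4 · 7.
(Z/113Z)^× is cyclic (|G| = 112); a cyclic group of order m has exactly φ(d) elements of each order d | m, and none otherwise.
4 = 2^2 divides 112, and φ(4) = 2.

2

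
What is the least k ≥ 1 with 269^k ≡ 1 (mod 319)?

ord(269) | φ(319) = φ(11·29) = (11−1)·(29−1) = 10·28 = 280 = 2^3 · 5 · 7.
Divisors of 280: 1, 2, 4, 5, 7, 8, 10, 14, 20, 28, 35, 40, 56, 70, 140, 280.
Check 269^d mod 319 for each divisor in increasing order:
269^1 ≡ 269 (mod 319)
269^2 ≡ 267 (mod 319)
269^4 ≡ 152 (mod 319)
269^5 ≡ 56 (mod 319)
269^7 ≡ 278 (mod 319)
269^8 ≡ 136 (mod 319)
269^10 ≡ 265 (mod 319)
269^14 ≡ 86 (mod 319)
269^20 ≡ 45 (mod 319)
269^28 ≡ 59 (mod 319)
269^35 ≡ 133 (mod 319)
269^40 ≡ 111 (mod 319)
269^56 ≡ 291 (mod 319)
269^70 ≡ 144 (mod 319)
269^140 ≡ 1 (mod 319) ✓
So ord_319(269) = 140.

140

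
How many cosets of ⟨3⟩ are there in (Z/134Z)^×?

ord(3) | φ(134) = φ(2)·φ(67) = 1·66 = 66 = 2 · 3 · 11.
Divisors of 66: 1, 2, 3, 6, 11, 22, 33, 66.
Compute 3^d (mod 134) for the divisors d until we hit 1:
3^1 ≡ 3 (mod 134)
3^2 ≡ 9 (mod 134)
3^3 ≡ 27 (mod 134)
3^6 ≡ 59 (mod 134)
3^11 ≡ 133 (mod 134)
3^22 ≡ 1 (mod 134) ✓
Thus |⟨3⟩| = ord(3) = 22.
The index is φ(134) / ord(3) = 66 / 22 = 3.

3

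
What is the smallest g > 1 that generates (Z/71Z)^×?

φ(71) = 71 − 1 = 70 = 2 · 5 · 7.
g is a primitive root iff g^(70/q) ≢ 1 (mod 71) for each prime q ∈ {2, 5, 7}.
g = 2: 2^35 ≡ 1 — hits 1, so not a primitive root.
g = 3: 3^35 ≡ 1 — hits 1, so not a primitive root.
g = 4: 4^35 ≡ 1 — hits 1, so not a primitive root.
g = 5: 5^35 ≡ 1 — hits 1, so not a primitive root.
g = 6: 6^35 ≡ 1 — hits 1, so not a primitive root.
g = 7: 7^35 ≡ 70; 7^14 ≡ 54; 7^10 ≡ 45 — none is 1, so 7 is a primitive root.
So 7 is the smallest generator of (Z/71Z)^×.

7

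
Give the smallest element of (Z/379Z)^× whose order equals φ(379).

2

φ(379) = 379 − 1 = 378 = 2 · 3^3 · 7.
g is a primitive root iff g^(378/q) ≢ 1 (mod 379) for each prime q ∈ {2, 3, 7}.
g = 2: 2^189 ≡ 378; 2^126 ≡ 327; 2^54 ≡ 125 — none is 1, so 2 is a primitive root.
Hence the least primitive root of 379 is 2.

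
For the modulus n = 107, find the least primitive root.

φ(107) = 107 − 1 = 106 = 2 · 53.
Test candidates g = 2, 3, … against the prime factors q ∈ {2, 53} of φ(107): g is a generator iff g^(106/q) ≢ 1 for every such q.
g = 2: 2^53 ≡ 106; 2^2 ≡ 4 — none is 1, so 2 is a primitive root.
Hence the least primitive root of 107 is 2.

2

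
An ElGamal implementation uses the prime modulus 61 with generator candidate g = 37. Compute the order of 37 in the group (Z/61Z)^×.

ord(37) | φ(61) = 61 − 1 = 60 = 2^2 · 3 · 5.
Divisors of 60: 1, 2, 3, 4, 5, 6, 10, 12, 15, 20, 30, 60.
Compute 37^d (mod 61) for the divisors d until we hit 1:
37^1 ≡ 37
37^2 ≡ 27
37^3 ≡ 23
37^4 ≡ 58
37^5 ≡ 11
37^6 ≡ 41
37^10 ≡ 60
37^12 ≡ 34
37^15 ≡ 50
37^20 ≡ 1
The smallest such exponent is 20, so the order of 37 is 20.

20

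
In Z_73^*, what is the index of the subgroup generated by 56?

3

The order of 56 must divide φ(73) = 73 − 1 = 72 = 2^3 · 3^2.
Divisors of 72: 1, 2, 3, 4, 6, 8, 9, 12, 18, 24, 36, 72.
Check 56^d mod 73 for each divisor in increasing order:
56^1 ≡ 56
56^2 ≡ 70
56^3 ≡ 51
56^4 ≡ 9
56^6 ≡ 46
56^8 ≡ 8
56^9 ≡ 10
56^12 ≡ 72
56^18 ≡ 27
56^24 ≡ 1
Thus |⟨56⟩| = ord(56) = 24.
Index = |(Z/73Z)^×| / |⟨56⟩| = 72 / 24 = 3.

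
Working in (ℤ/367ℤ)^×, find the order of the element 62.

The order of 62 must divide φ(367) = 367 − 1 = 366 = 2 · 3 · 61.
Divisors of 366: 1, 2, 3, 6, 61, 122, 183, 366.
Compute 62^d (mod 367) for the divisors d until we hit 1:
62^1 ≡ 62 (mod 367)
62^2 ≡ 174 (mod 367)
62^3 ≡ 145 (mod 367)
62^6 ≡ 106 (mod 367)
62^61 ≡ 283 (mod 367)
62^122 ≡ 83 (mod 367)
62^183 ≡ 1 (mod 367) ✓
The smallest such exponent is 183, so the order of 62 is 183.

183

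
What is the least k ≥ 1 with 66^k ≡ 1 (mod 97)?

ord(66) | φ(97) = 97 − 1 = 96 = 2^5 · 3.
Divisors of 96: 1, 2, 3, 4, 6, 8, 12, 16, 24, 32, 48, 96.
Check 66^d mod 97 for each divisor in increasing order:
66^1 ≡ 66
66^2 ≡ 88
66^3 ≡ 85
66^4 ≡ 81
66^6 ≡ 47
66^8 ≡ 62
66^12 ≡ 75
66^16 ≡ 61
66^24 ≡ 96
66^32 ≡ 35
66^48 ≡ 1
Hence ord(66) = 48.

48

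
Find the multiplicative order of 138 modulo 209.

Since 138 ∈ (Z/209Z)^×, its order divides φ(209) = φ(11·19) = (11−1)·(19−1) = 10·18 = 180 = 2^2 · 3^2 · 5.
Divisors of 180: 1, 2, 3, 4, 5, 6, 9, 10, 12, 15, 18, 20, 30, 36, 45, 60, 90, 180.
Evaluate successive powers at the divisors of 180:
138^1 ≡ 138
138^2 ≡ 25
138^3 ≡ 106
138^4 ≡ 207
138^5 ≡ 142
138^6 ≡ 159
138^9 ≡ 134
138^10 ≡ 100
138^12 ≡ 201
138^15 ≡ 197
138^18 ≡ 191
138^20 ≡ 177
138^30 ≡ 144
138^36 ≡ 115
138^45 ≡ 153
138^60 ≡ 45
138^90 ≡ 1
So ord_209(138) = 90.

90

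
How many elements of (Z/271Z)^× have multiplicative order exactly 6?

2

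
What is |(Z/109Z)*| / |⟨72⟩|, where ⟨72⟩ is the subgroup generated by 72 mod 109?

1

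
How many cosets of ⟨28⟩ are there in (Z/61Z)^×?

3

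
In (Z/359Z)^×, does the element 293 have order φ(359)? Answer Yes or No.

φ(359) = 359 − 1 = 358 = 2 · 179.
It suffices to check that the order of 293 is not a proper divisor of 358: compute 293^(358/q) for q ∈ {2, 179}.
293^179 ≡ 358 (mod 359)  [q = 2: ≢ 1 ✓]
293^2 ≡ 48 (mod 359)  [q = 179: ≢ 1 ✓]
All checks pass, so 293 has order 358 and is a primitive root modulo 359.

Yes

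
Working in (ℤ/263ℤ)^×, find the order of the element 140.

131

ord(140) | φ(263) = 263 − 1 = 262 = 2 · 131.
Divisors of 262: 1, 2, 131, 262.
Compute 140^d (mod 263) for the divisors d until we hit 1:
140^1 ≡ 140
140^2 ≡ 138
140^131 ≡ 1
Therefore the multiplicative order of 140 modulo 263 is 131.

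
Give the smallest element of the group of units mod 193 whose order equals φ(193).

5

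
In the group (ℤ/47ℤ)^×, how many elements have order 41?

0

φ(47) = 47 − 1 = 46 = 2 · 23.
In a cyclic group of order 46, there are φ(d) elements of order d for each divisor d of 46, and zero for non-divisors.
Since 41 ∤ 46, the count is 0.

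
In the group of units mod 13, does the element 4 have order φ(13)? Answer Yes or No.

φ(13) = 13 − 1 = 12 = 2^2 · 3.
An element g generates (Z/13Z)^× iff g^(12/q) ≢ 1 (mod 13) for each prime q ∈ {2, 3}.
4^6 ≡ 1 (mod 13)  [q = 2: ≡ 1 ✗]
4^4 ≡ 9 (mod 13)  [q = 3: ≢ 1 ✓]
The check at q = 2 fails, so 4 generates a proper subgroup.

No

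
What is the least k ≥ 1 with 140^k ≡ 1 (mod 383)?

The order of 140 must divide φ(383) = 383 − 1 = 382 = 2 · 191.
Divisors of 382: 1, 2, 191, 382.
Test each divisor d:
140^1 ≡ 140 (mod 383)
140^2 ≡ 67 (mod 383)
140^191 ≡ 382 (mod 383)
140^382 ≡ 1 (mod 383) ✓
So ord_383(140) = 382.

382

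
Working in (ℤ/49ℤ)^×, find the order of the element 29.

7

The order of 29 must divide φ(49) = φ(7^2) = 7·(7−1) = 42 = 2 · 3 · 7.
Divisors of 42: 1, 2, 3, 6, 7, 14, 21, 42.
Check 29^d mod 49 for each divisor in increasing order:
29^1 ≡ 29
29^2 ≡ 8
29^3 ≡ 36
29^6 ≡ 22
29^7 ≡ 1
Therefore the multiplicative order of 29 modulo 49 is 7.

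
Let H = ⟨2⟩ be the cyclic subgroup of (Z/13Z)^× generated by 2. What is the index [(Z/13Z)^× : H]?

1

The order of 2 must divide φ(13) = 13 − 1 = 12 = 2^2 · 3.
Divisors of 12: 1, 2, 3, 4, 6, 12.
Test each divisor d:
2^1 ≡ 2 (mod 13)
2^2 ≡ 4 (mod 13)
2^3 ≡ 8 (mod 13)
2^4 ≡ 3 (mod 13)
2^6 ≡ 12 (mod 13)
2^12 ≡ 1 (mod 13) ✓
So ord_13(2) = 12, hence |⟨2⟩| = 12.
Index = |(Z/13Z)^×| / |⟨2⟩| = 12 / 12 = 1.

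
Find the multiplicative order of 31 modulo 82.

By Lagrange's theorem, ord_82(31) divides φ(82) = φ(2)·φ(41) = 1·40 = 40 = 2^3 · 5.
Divisors of 40: 1, 2, 4, 5, 8, 10, 20, 40.
Compute 31^d (mod 82) for the divisors d until we hit 1:
31^1 ≡ 31
31^2 ≡ 59
31^4 ≡ 37
31^5 ≡ 81
31^8 ≡ 57
31^10 ≡ 1
So ord_82(31) = 10.

10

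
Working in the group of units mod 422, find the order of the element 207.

210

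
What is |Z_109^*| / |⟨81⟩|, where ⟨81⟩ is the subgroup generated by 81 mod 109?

ord(81) | φ(109) = 109 − 1 = 108 = 2^2 · 3^3.
Divisors of 108: 1, 2, 3, 4, 6, 9, 12, 18, 27, 36, 54, 108.
Compute 81^d (mod 109) for the divisors d until we hit 1:
81^1 ≡ 81
81^2 ≡ 21
81^3 ≡ 66
81^4 ≡ 5
81^6 ≡ 105
81^9 ≡ 63
81^12 ≡ 16
81^18 ≡ 45
81^27 ≡ 1
So ord_109(81) = 27, hence |⟨81⟩| = 27.
[(Z/109Z)^× : ⟨81⟩] = 108/27 = 4.

4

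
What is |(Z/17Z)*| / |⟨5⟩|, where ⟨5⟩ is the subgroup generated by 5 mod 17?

1

The order of 5 must divide φ(17) = 17 − 1 = 16 = 2^4.
Divisors of 16: 1, 2, 4, 8, 16.
Compute 5^d (mod 17) for the divisors d until we hit 1:
5^1 ≡ 5 (mod 17)
5^2 ≡ 8 (mod 17)
5^4 ≡ 13 (mod 17)
5^8 ≡ 16 (mod 17)
5^16 ≡ 1 (mod 17) ✓
So ord_17(5) = 16, hence |⟨5⟩| = 16.
Index = |(Z/17Z)^×| / |⟨5⟩| = 16 / 16 = 1.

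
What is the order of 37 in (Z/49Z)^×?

Since 37 ∈ (Z/49Z)^×, its order divides φ(49) = φ(7^2) = 7·(7−1) = 42 = 2 · 3 · 7.
Divisors of 42: 1, 2, 3, 6, 7, 14, 21, 42.
Check 37^d mod 49 for each divisor in increasing order:
37^1 ≡ 37 (mod 49)
37^2 ≡ 46 (mod 49)
37^3 ≡ 36 (mod 49)
37^6 ≡ 22 (mod 49)
37^7 ≡ 30 (mod 49)
37^14 ≡ 18 (mod 49)
37^21 ≡ 1 (mod 49) ✓
So ord_49(37) = 21.

21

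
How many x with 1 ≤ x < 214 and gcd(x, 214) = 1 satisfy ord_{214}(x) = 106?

52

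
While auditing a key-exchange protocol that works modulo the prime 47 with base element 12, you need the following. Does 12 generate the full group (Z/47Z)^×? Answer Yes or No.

No

φ(47) = 47 − 1 = 46 = 2 · 23.
Test 12^(46/q) mod 47 for each prime factor q of 46:
12^23 ≡ 1 (mod 47)  [q = 2: ≡ 1 ✗]
12^2 ≡ 3 (mod 47)  [q = 23: ≢ 1 ✓]
Since 12^23 ≡ 1, the order of 12 divides 23 < 46, so 12 is not a primitive root.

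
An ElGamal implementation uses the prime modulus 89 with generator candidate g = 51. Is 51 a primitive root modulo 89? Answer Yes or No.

φ(89) = 89 − 1 = 88 = 2^3 · 11.
It suffices to check that the order of 51 is not a proper divisor of 88: compute 51^(88/q) for q ∈ {2, 11}.
51^44 ≡ 88 (mod 89)  [q = 2: ≢ 1 ✓]
51^8 ≡ 67 (mod 89)  [q = 11: ≢ 1 ✓]
All checks pass, so 51 has order 88 and is a primitive root modulo 89.

Yes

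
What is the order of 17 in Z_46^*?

22

The order of 17 must divide φ(46) = φ(2)·φ(23) = 1·22 = 22 = 2 · 11.
Divisors of 22: 1, 2, 11, 22.
Evaluate successive powers at the divisors of 22:
17^1 ≡ 17
17^2 ≡ 13
17^11 ≡ 45
17^22 ≡ 1
So ord_46(17) = 22.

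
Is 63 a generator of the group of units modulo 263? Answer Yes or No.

Yes

φ(263) = 263 − 1 = 262 = 2 · 131.
Test 63^(262/q) mod 263 for each prime factor q of 262:
63^131 ≡ 262 (mod 263)  [q = 2: ≢ 1 ✓]
63^2 ≡ 24 (mod 263)  [q = 131: ≢ 1 ✓]
All checks pass, so 63 has order 262 and is a primitive root modulo 263.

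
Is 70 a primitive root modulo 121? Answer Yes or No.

No

φ(121) = φ(11^2) = 11·(11−1) = 110 = 2 · 5 · 11.
Test 70^(110/q) mod 121 for each prime factor q of 110:
70^55 ≡ 1 (mod 121)  [q = 2: ≡ 1 ✗]
70^22 ≡ 27 (mod 121)  [q = 5: ≢ 1 ✓]
70^10 ≡ 34 (mod 121)  [q = 11: ≢ 1 ✓]
The check at q = 2 fails, so 70 generates a proper subgroup.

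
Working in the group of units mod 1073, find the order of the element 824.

Since 824 ∈ (Z/1073Z)^×, its order divides φ(1073) = φ(29·37) = (29−1)·(37−1) = 28·36 = 1008 = 2^4 · 3^2 · 7.
Divisors of 1008: 1, 2, 3, 4, 6, 7, 8, 9, 12, 14, 16, 18, 21, 24, 28, 36, 42, 48, 56, 63, 72, 84, 112, 126, 144, 168, 252, 336, 504, 1008.
Compute 824^d (mod 1073) for the divisors d until we hit 1:
824^1 ≡ 824 (mod 1073)
824^2 ≡ 840 (mod 1073)
824^3 ≡ 75 (mod 1073)
824^4 ≡ 639 (mod 1073)
824^6 ≡ 260 (mod 1073)
824^7 ≡ 713 (mod 1073)
824^8 ≡ 581 (mod 1073)
824^9 ≡ 186 (mod 1073)
824^12 ≡ 1 (mod 1073) ✓
The smallest such exponent is 12, so the order of 824 is 12.

12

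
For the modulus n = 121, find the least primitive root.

φ(121) = φ(11^2) = 11·(11−1) = 110 = 2 · 5 · 11.
Test candidates g = 2, 3, … against the prime factors q ∈ {2, 5, 11} of φ(121): g is a generator iff g^(110/q) ≢ 1 for every such q.
g = 2: 2^55 ≡ 120; 2^22 ≡ 81; 2^10 ≡ 56 — none is 1, so 2 is a primitive root.
The smallest primitive root modulo 121 is 2.

2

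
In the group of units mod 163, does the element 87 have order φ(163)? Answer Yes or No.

φ(163) = 163 − 1 = 162 = 2 · 3^4.
It suffices to check that the order of 87 is not a proper divisor of 162: compute 87^(162/q) for q ∈ {2, 3}.
87^81 ≡ 1 (mod 163)  [q = 2: ≡ 1 ✗]
87^54 ≡ 104 (mod 163)  [q = 3: ≢ 1 ✓]
The check at q = 2 fails, so 87 generates a proper subgroup.

No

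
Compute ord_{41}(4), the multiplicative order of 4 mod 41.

By Lagrange's theorem, ord_41(4) divides φ(41) = 41 − 1 = 40 = 2^3 · 5.
Divisors of 40: 1, 2, 4, 5, 8, 10, 20, 40.
Check 4^d mod 41 for each divisor in increasing order:
4^1 ≡ 4 (mod 41)
4^2 ≡ 16 (mod 41)
4^4 ≡ 10 (mod 41)
4^5 ≡ 40 (mod 41)
4^8 ≡ 18 (mod 41)
4^10 ≡ 1 (mod 41) ✓
So ord_41(4) = 10.

10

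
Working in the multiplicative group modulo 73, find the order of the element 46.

4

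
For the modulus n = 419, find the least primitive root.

φ(419) = 419 − 1 = 418 = 2 · 11 · 19.
Test candidates g = 2, 3, … against the prime factors q ∈ {2, 11, 19} of φ(419): g is a generator iff g^(418/q) ≢ 1 for every such q.
g = 2: 2^209 ≡ 418; 2^38 ≡ 334; 2^22 ≡ 114 — none is 1, so 2 is a primitive root.
The smallest primitive root modulo 419 is 2.

2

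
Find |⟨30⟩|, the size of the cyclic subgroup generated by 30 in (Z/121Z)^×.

110

ord(30) | φ(121) = φ(11^2) = 11·(11−1) = 110 = 2 · 5 · 11.
Divisors of 110: 1, 2, 5, 10, 11, 22, 55, 110.
Check 30^d mod 121 for each divisor in increasing order:
30^1 ≡ 30 (mod 121)
30^2 ≡ 53 (mod 121)
30^5 ≡ 54 (mod 121)
30^10 ≡ 12 (mod 121)
30^11 ≡ 118 (mod 121)
30^22 ≡ 9 (mod 121)
30^55 ≡ 120 (mod 121)
30^110 ≡ 1 (mod 121) ✓
Hence ord(30) = 110.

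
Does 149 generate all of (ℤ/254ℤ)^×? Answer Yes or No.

φ(254) = φ(2)·φ(127) = 1·126 = 126 = 2 · 3^2 · 7.
Test 149^(126/q) mod 254 for each prime factor q of 126:
149^63 ≡ 1 (mod 254)  [q = 2: ≡ 1 ✗]
149^42 ≡ 19 (mod 254)  [q = 3: ≢ 1 ✓]
149^18 ≡ 1 (mod 254)  [q = 7: ≡ 1 ✗]
The check at q = 2 fails, so 149 generates a proper subgroup.

No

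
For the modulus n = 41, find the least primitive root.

6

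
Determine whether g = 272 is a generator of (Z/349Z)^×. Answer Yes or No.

No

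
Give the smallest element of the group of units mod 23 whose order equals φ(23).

φ(23) = 23 − 1 = 22 = 2 · 11.
Test candidates g = 2, 3, … against the prime factors q ∈ {2, 11} of φ(23): g is a generator iff g^(22/q) ≢ 1 for every such q.
g = 2: 2^11 ≡ 1 — hits 1, so not a primitive root.
g = 3: 3^11 ≡ 1 — hits 1, so not a primitive root.
g = 4: 4^11 ≡ 1 — hits 1, so not a primitive root.
g = 5: 5^11 ≡ 22; 5^2 ≡ 2 — none is 1, so 5 is a primitive root.
Hence the least primitive root of 23 is 5.

5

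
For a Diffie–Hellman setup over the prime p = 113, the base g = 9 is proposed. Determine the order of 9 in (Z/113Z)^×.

56

By Lagrange's theorem, ord_113(9) divides φ(113) = 113 − 1 = 112 = 2^4 · 7.
Divisors of 112: 1, 2, 4, 7, 8, 14, 16, 28, 56, 112.
Test each divisor d:
9^1 ≡ 9
9^2 ≡ 81
9^4 ≡ 7
9^7 ≡ 18
9^8 ≡ 49
9^14 ≡ 98
9^16 ≡ 28
9^28 ≡ 112
9^56 ≡ 1
So ord_113(9) = 56.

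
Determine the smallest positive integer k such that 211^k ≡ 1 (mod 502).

25

The order of 211 must divide φ(502) = φ(2)·φ(251) = 1·250 = 250 = 2 · 5^3.
Divisors of 250: 1, 2, 5, 10, 25, 50, 125, 250.
Evaluate successive powers at the divisors of 250:
211^1 ≡ 211 (mod 502)
211^2 ≡ 345 (mod 502)
211^5 ≡ 219 (mod 502)
211^10 ≡ 271 (mod 502)
211^25 ≡ 1 (mod 502) ✓
The smallest such exponent is 25, so the order of 211 is 25.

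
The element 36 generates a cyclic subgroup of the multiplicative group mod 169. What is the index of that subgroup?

2

Since 36 ∈ (Z/169Z)^×, its order divides φ(169) = φ(13^2) = 13·(13−1) = 156 = 2^2 · 3 · 13.
Divisors of 156: 1, 2, 3, 4, 6, 12, 13, 26, 39, 52, 78, 156.
Compute 36^d (mod 169) for the divisors d until we hit 1:
36^1 ≡ 36 (mod 169)
36^2 ≡ 113 (mod 169)
36^3 ≡ 12 (mod 169)
36^4 ≡ 94 (mod 169)
36^6 ≡ 144 (mod 169)
36^12 ≡ 118 (mod 169)
36^13 ≡ 23 (mod 169)
36^26 ≡ 22 (mod 169)
36^39 ≡ 168 (mod 169)
36^52 ≡ 146 (mod 169)
36^78 ≡ 1 (mod 169) ✓
The order of 36 is 78, so the subgroup it generates has 78 elements.
[(Z/169Z)^× : ⟨36⟩] = 156/78 = 2.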